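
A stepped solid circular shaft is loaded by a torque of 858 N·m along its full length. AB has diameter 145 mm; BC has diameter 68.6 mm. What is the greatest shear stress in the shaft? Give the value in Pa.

1.35e7 Pa

Under the same torque, τ_max = 16T/(πd³) is largest where d is smallest — segment BC (d = 68.6 mm).
τ_max = 16·858.0/(π·(0.0686)³) = 1.354×10^7 Pa.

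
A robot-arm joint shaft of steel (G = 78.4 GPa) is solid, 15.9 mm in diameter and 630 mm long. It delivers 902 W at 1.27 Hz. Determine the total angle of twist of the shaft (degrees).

ω = 2π·1.27 = 7.980 rad/s, so T = P/ω = 902 / 7.980 = 113.0 N·m.
J = πd⁴/32 = π(0.0159)⁴/32 = 6.275×10^-9 m⁴.
θ = T·L/(G·J) = 113.0 × 0.630 / (78.4×10⁹ × 6.275×10^-9) = 0.1448 rad.

8.29°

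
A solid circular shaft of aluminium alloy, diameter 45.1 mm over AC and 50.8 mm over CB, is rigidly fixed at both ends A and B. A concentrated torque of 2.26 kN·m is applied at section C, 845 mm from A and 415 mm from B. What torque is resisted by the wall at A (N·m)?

528 N·m

Compatibility: T_A·a/J_AC = T_B·b/J_CB with T_A + T_B = T₀.
J_AC = 4.06×10^-7 m⁴, J_CB = 6.54×10^-7 m⁴, so T_A = T₀·(J_AC/a)/((J_AC/a)+(J_CB/b)) = 528.3 N·m, T_B = 1732 N·m.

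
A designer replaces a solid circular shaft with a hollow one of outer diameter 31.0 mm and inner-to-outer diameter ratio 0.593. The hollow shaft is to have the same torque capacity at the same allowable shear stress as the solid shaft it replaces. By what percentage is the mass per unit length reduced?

29.2 %

Equal τ_max and T ⇒ the solid shaft needs d_s³ = d_o³(1−k⁴), so d_s = 31.0·(1−0.593⁴)^(1/3) = 29.67 mm.
Area ratio A_h/A_s = d_o²(1−k²)/d_s² = (1−k²)/(1−k⁴)^(2/3) = 0.7080.
Mass saving = 1 − 0.7080 = 29.2 %.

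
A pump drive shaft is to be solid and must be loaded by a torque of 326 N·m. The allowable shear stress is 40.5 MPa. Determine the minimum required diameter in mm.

34.5 mm

For a solid shaft τ_max = 16T/(πd³), so d = (16T/(π τ_allow))^(1/3) = (16·326.0/(π·4.05×10^7))^(1/3) = 0.03448 m.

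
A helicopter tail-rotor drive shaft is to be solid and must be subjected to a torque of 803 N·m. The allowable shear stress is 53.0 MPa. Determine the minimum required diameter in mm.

For a solid shaft τ_max = 16T/(πd³), so d = (16T/(π τ_allow))^(1/3) = (16·803.0/(π·5.30×10^7))^(1/3) = 0.04257 m.

42.6 mm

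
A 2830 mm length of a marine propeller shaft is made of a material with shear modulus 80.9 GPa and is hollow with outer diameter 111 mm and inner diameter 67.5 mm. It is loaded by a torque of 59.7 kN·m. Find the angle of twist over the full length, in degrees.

J = π(d_o⁴ − d_i⁴)/32 = π(0.111⁴ − 0.0675⁴)/32 = 1.287×10^-5 m⁴.
θ = T·L/(G·J) = 59700 × 2.83 / (80.9×10⁹ × 1.287×10^-5) = 0.1623 rad.

9.30°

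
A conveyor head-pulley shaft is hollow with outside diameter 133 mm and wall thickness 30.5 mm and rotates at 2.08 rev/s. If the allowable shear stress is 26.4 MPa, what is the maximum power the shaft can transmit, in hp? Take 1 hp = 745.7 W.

J = π(d_o⁴ − d_i⁴)/32 = π(0.133⁴ − 0.0720⁴)/32 = 2.808×10^-5 m⁴.
T_max = τ_allow·J/r = 2.64×10^7 × 2.808×10^-5 / 0.0665 = 11150 N·m.
ω = 2π·2.08 = 13.07 rad/s, so P_max = T_max·ω = 1.457×10^5 W.

195 hp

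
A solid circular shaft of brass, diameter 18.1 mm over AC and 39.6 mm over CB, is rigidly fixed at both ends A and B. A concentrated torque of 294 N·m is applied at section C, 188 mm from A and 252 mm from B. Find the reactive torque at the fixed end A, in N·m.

Compatibility: T_A·a/J_AC = T_B·b/J_CB with T_A + T_B = T₀.
J_AC = 1.05×10^-8 m⁴, J_CB = 2.41×10^-7 m⁴, so T_A = T₀·(J_AC/a)/((J_AC/a)+(J_CB/b)) = 16.25 N·m, T_B = 277.8 N·m.

16.2 N·m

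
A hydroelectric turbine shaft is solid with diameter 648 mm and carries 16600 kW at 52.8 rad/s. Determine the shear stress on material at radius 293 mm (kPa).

ω = 52.8 rad/s, so T = P/ω = 16600×10³ / 52.80 = 314400 N·m.
J = πd⁴/32 = π(0.648)⁴/32 = 0.01731 m⁴.
Shear stress varies linearly with radius: τ = T·r/J = 314400 × 0.293 / 0.01731 = 5.322×10^6 Pa.

5320 kPa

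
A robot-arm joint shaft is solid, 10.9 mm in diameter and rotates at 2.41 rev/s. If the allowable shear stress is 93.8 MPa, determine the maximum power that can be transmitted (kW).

0.361 kW

J = πd⁴/32 = π(0.0109)⁴/32 = 1.386×10^-9 m⁴.
T_max = τ_allow·J/r = 9.38×10^7 × 1.386×10^-9 / 0.00545 = 23.85 N·m.
ω = 2π·2.41 = 15.14 rad/s, so P_max = T_max·ω = 361.2 W.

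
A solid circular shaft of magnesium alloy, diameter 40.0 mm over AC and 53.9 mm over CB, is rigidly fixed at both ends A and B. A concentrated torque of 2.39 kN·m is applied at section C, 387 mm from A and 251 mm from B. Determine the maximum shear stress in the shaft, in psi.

Compatibility: T_A·a/J_AC = T_B·b/J_CB with T_A + T_B = T₀.
J_AC = 2.51×10^-7 m⁴, J_CB = 8.29×10^-7 m⁴, so T_A = T₀·(J_AC/a)/((J_AC/a)+(J_CB/b)) = 392.9 N·m, T_B = 1997 N·m.
τ in each portion: τ_AC = 3.13×10^7 Pa, τ_CB = 6.50×10^7 Pa; maximum is in CB.
τ_max = T_CB·r/J = 1997·0.0269/8.29×10^-7 = 6.495×10^7 Pa.

9420 psi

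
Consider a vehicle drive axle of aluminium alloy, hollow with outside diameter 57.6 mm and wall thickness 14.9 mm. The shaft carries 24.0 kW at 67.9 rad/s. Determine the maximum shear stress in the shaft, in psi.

ω = 67.9 rad/s, so T = P/ω = 24.0×10³ / 67.90 = 353.5 N·m.
J = π(d_o⁴ − d_i⁴)/32 = π(0.0576⁴ − 0.0278⁴)/32 = 1.022×10^-6 m⁴.
τ_max = T·r/J = 353.5 × 0.0288 / 1.022×10^-6 = 9.960×10^6 Pa.

1440 psi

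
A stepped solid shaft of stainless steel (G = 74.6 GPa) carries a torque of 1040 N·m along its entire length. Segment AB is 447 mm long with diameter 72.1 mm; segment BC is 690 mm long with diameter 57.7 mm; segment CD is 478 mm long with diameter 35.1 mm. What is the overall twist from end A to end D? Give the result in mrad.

55.9 mrad

J_AB = π(0.0721)⁴/32 = 2.65×10^-6 m⁴; J_BC = π(0.0577)⁴/32 = 1.09×10^-6 m⁴; J_CD = π(0.0351)⁴/32 = 1.49×10^-7 m⁴.
θ = (T/G)·Σ L_i/J_i = (1040/74.6×10⁹)·(0.447/2.65×10^-6 + 0.690/1.09×10^-6 + 0.478/1.49×10^-7) = 0.05591 rad.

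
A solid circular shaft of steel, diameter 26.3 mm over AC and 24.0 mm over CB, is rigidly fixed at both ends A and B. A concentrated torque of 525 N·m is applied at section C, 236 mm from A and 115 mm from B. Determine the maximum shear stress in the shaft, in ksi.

16.5 ksi

Compatibility: T_A·a/J_AC = T_B·b/J_CB with T_A + T_B = T₀.
J_AC = 4.70×10^-8 m⁴, J_CB = 3.26×10^-8 m⁴, so T_A = T₀·(J_AC/a)/((J_AC/a)+(J_CB/b)) = 216.7 N·m, T_B = 308.3 N·m.
τ in each portion: τ_AC = 6.07×10^7 Pa, τ_CB = 1.14×10^8 Pa; maximum is in CB.
τ_max = T_CB·r/J = 308.3·0.0120/3.26×10^-8 = 1.136×10^8 Pa.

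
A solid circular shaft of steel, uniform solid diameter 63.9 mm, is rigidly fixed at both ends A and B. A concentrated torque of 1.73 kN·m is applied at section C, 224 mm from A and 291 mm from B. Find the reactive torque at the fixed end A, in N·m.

978 N·m

With uniform GJ and both ends fixed, compatibility θ_AC = θ_CB gives T_A·a = T_B·b, together with T_A + T_B = T₀.
T_A = T₀·b/(a+b) = 1730·291/515.0 = 977.5 N·m; T_B = 752.5 N·m.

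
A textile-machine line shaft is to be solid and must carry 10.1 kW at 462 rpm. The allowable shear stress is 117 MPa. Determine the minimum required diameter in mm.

ω = 2π·462/60 = 48.38 rad/s, so T = P/ω = 10.1×10³ / 48.38 = 208.8 N·m.
For a solid shaft τ_max = 16T/(πd³), so d = (16T/(π τ_allow))^(1/3) = (16·208.8/(π·1.17×10^8))^(1/3) = 0.02087 m.

20.9 mm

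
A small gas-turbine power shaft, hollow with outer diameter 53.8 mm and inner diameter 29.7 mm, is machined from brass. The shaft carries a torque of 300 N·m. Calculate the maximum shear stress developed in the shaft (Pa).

1.08e7 Pa

J = π(d_o⁴ − d_i⁴)/32 = π(0.0538⁴ − 0.0297⁴)/32 = 7.461×10^-7 m⁴.
τ_max = T·r/J = 300.0 × 0.0269 / 7.461×10^-7 = 1.082×10^7 Pa.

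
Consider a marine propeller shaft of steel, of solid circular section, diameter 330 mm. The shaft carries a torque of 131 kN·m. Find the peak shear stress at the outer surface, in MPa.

18.6 MPa

J = πd⁴/32 = π(0.330)⁴/32 = 1.164×10^-3 m⁴.
τ_max = T·r/J = 131000 × 0.165 / 1.164×10^-3 = 1.857×10^7 Pa.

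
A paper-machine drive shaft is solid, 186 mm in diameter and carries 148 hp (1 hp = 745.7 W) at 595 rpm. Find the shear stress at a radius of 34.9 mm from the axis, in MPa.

ω = 2π·595/60 = 62.31 rad/s, so T = P/ω = 148×745.7 / 62.31 = 1771 N·m.
J = πd⁴/32 = π(0.186)⁴/32 = 1.175×10^-4 m⁴.
Shear stress varies linearly with radius: τ = T·r/J = 1771 × 0.0349 / 1.175×10^-4 = 5.261×10^5 Pa.

0.526 MPa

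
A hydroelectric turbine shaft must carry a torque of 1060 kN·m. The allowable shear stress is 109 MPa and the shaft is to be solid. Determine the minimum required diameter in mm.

367 mm

For a solid shaft τ_max = 16T/(πd³), so d = (16T/(π τ_allow))^(1/3) = (16·1.060e6/(π·1.09×10^8))^(1/3) = 0.3672 m.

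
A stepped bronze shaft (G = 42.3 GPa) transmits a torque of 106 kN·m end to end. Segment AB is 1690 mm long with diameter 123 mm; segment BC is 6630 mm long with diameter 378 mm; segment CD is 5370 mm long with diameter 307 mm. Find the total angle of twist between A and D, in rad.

J_AB = π(0.123)⁴/32 = 2.25×10^-5 m⁴; J_BC = π(0.378)⁴/32 = 2.00×10^-3 m⁴; J_CD = π(0.307)⁴/32 = 8.72×10^-4 m⁴.
θ = (T/G)·Σ L_i/J_i = (106000/42.3×10⁹)·(1.69/2.25×10^-5 + 6.63/2.00×10^-3 + 5.37/8.72×10^-4) = 0.2122 rad.

0.212 rad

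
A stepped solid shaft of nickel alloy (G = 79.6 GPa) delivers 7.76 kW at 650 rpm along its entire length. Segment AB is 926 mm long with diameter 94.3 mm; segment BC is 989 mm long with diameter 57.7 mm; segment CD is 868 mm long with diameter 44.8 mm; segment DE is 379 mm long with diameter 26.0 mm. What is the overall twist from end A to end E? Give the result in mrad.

16.7 mrad

ω = 2π·650/60 = 68.07 rad/s, so T = P/ω = 7.76×10³ / 68.07 = 114.0 N·m.
J_AB = π(0.0943)⁴/32 = 7.76×10^-6 m⁴; J_BC = π(0.0577)⁴/32 = 1.09×10^-6 m⁴; J_CD = π(0.0448)⁴/32 = 3.95×10^-7 m⁴; J_DE = π(0.0260)⁴/32 = 4.49×10^-8 m⁴.
θ = (T/G)·Σ L_i/J_i = (114.0/79.6×10⁹)·(0.926/7.76×10^-6 + 0.989/1.09×10^-6 + 0.868/3.95×10^-7 + 0.379/4.49×10^-8) = 0.01672 rad.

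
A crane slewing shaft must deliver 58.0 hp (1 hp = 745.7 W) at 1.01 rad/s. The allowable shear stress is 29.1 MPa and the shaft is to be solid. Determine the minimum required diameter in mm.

ω = 1.01 rad/s, so T = P/ω = 58.0×745.7 / 1.010 = 42820 N·m.
For a solid shaft τ_max = 16T/(πd³), so d = (16T/(π τ_allow))^(1/3) = (16·42820/(π·2.91×10^7))^(1/3) = 0.1957 m.

196 mm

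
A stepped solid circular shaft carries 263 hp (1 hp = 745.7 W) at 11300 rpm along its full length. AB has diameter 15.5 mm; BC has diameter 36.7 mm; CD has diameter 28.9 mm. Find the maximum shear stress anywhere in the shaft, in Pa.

ω = 2π·11300/60 = 1183 rad/s, so T = P/ω = 263×745.7 / 1183 = 165.7 N·m.
Under the same torque, τ_max = 16T/(πd³) is largest where d is smallest — segment AB (d = 15.5 mm).
τ_max = 16·165.7/(π·(0.0155)³) = 2.267×10^8 Pa.

2.27e8 Pa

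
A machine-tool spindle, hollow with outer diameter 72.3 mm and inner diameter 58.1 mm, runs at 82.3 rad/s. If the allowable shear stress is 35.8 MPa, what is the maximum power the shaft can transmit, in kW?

J = π(d_o⁴ − d_i⁴)/32 = π(0.0723⁴ − 0.0581⁴)/32 = 1.564×10^-6 m⁴.
T_max = τ_allow·J/r = 3.58×10^7 × 1.564×10^-6 / 0.0362 = 1549 N·m.
ω = 82.3 rad/s, so P_max = T_max·ω = 1.275×10^5 W.

127 kW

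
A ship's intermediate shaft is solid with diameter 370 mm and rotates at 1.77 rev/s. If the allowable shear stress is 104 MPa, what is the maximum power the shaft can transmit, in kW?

11500 kW

J = πd⁴/32 = π(0.370)⁴/32 = 1.840×10^-3 m⁴.
T_max = τ_allow·J/r = 1.04×10^8 × 1.840×10^-3 / 0.185 = 1.034e6 N·m.
ω = 2π·1.77 = 11.12 rad/s, so P_max = T_max·ω = 1.150×10^7 W.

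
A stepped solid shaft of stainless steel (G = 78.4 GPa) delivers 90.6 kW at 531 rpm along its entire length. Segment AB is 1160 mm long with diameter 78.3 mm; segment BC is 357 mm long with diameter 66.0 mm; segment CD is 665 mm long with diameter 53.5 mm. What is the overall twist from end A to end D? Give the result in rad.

0.0277 rad

ω = 2π·531/60 = 55.61 rad/s, so T = P/ω = 90.6×10³ / 55.61 = 1629 N·m.
J_AB = π(0.0783)⁴/32 = 3.69×10^-6 m⁴; J_BC = π(0.0660)⁴/32 = 1.86×10^-6 m⁴; J_CD = π(0.0535)⁴/32 = 8.04×10^-7 m⁴.
θ = (T/G)·Σ L_i/J_i = (1629/78.4×10⁹)·(1.16/3.69×10^-6 + 0.357/1.86×10^-6 + 0.665/8.04×10^-7) = 0.02770 rad.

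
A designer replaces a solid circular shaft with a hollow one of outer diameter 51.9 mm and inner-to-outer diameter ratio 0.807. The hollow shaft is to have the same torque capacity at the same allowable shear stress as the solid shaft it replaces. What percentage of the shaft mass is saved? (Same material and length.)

Equal τ_max and T ⇒ the solid shaft needs d_s³ = d_o³(1−k⁴), so d_s = 51.9·(1−0.807⁴)^(1/3) = 43.18 mm.
Area ratio A_h/A_s = d_o²(1−k²)/d_s² = (1−k²)/(1−k⁴)^(2/3) = 0.5038.
Mass saving = 1 − 0.5038 = 49.6 %.

49.6 %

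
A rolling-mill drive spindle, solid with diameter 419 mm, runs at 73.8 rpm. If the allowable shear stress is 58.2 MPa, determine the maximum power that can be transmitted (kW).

6500 kW

J = πd⁴/32 = π(0.419)⁴/32 = 3.026×10^-3 m⁴.
T_max = τ_allow·J/r = 5.82×10^7 × 3.026×10^-3 / 0.209 = 840600 N·m.
ω = 2π·73.8/60 = 7.728 rad/s, so P_max = T_max·ω = 6.497×10^6 W.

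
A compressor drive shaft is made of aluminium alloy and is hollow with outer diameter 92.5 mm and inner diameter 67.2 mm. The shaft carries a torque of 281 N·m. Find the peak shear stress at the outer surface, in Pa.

J = π(d_o⁴ − d_i⁴)/32 = π(0.0925⁴ − 0.0672⁴)/32 = 5.185×10^-6 m⁴.
τ_max = T·r/J = 281.0 × 0.0462 / 5.185×10^-6 = 2.506×10^6 Pa.

2.51e6 Pa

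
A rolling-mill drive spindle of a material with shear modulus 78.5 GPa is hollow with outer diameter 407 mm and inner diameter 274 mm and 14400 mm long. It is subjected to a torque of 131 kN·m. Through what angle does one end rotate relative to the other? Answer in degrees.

J = π(d_o⁴ − d_i⁴)/32 = π(0.407⁴ − 0.274⁴)/32 = 2.141×10^-3 m⁴.
θ = T·L/(G·J) = 131000 × 14.4 / (78.5×10⁹ × 2.141×10^-3) = 0.01123 rad.

0.643°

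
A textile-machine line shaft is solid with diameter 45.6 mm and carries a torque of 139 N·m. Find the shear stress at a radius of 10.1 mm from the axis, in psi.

J = πd⁴/32 = π(0.0456)⁴/32 = 4.245×10^-7 m⁴.
Shear stress varies linearly with radius: τ = T·r/J = 139.0 × 0.0101 / 4.245×10^-7 = 3.307×10^6 Pa.

480 psi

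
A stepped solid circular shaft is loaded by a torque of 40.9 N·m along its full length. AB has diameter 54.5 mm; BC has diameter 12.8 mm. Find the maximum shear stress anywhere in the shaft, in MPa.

99.3 MPa

Under the same torque, τ_max = 16T/(πd³) is largest where d is smallest — segment BC (d = 12.8 mm).
τ_max = 16·40.90/(π·(0.0128)³) = 9.933×10^7 Pa.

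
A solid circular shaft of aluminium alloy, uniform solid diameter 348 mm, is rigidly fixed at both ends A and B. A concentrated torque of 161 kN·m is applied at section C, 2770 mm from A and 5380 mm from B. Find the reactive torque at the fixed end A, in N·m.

With uniform GJ and both ends fixed, compatibility θ_AC = θ_CB gives T_A·a = T_B·b, together with T_A + T_B = T₀.
T_A = T₀·b/(a+b) = 161000·5380/8150 = 106300 N·m; T_B = 54720 N·m.

106000 N·m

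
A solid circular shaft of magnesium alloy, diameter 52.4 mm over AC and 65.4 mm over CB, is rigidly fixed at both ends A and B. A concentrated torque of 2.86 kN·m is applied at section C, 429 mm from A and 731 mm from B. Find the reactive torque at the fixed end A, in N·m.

Compatibility: T_A·a/J_AC = T_B·b/J_CB with T_A + T_B = T₀.
J_AC = 7.40×10^-7 m⁴, J_CB = 1.80×10^-6 m⁴, so T_A = T₀·(J_AC/a)/((J_AC/a)+(J_CB/b)) = 1180 N·m, T_B = 1680 N·m.

1180 N·m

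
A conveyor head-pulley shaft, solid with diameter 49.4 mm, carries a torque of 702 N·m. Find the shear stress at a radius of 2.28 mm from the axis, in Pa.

J = πd⁴/32 = π(0.0494)⁴/32 = 5.847×10^-7 m⁴.
Shear stress varies linearly with radius: τ = T·r/J = 702.0 × 0.00228 / 5.847×10^-7 = 2.738×10^6 Pa.

2.74e6 Pa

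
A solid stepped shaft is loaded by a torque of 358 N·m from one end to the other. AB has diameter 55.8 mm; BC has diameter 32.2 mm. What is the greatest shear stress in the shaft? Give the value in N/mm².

Under the same torque, τ_max = 16T/(πd³) is largest where d is smallest — segment BC (d = 32.2 mm).
τ_max = 16·358.0/(π·(0.0322)³) = 5.461×10^7 Pa.

54.6 N/mm²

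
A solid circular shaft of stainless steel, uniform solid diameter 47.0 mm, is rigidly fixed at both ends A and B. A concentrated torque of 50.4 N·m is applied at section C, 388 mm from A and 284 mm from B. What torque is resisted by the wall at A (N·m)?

21.3 N·m

With uniform GJ and both ends fixed, compatibility θ_AC = θ_CB gives T_A·a = T_B·b, together with T_A + T_B = T₀.
T_A = T₀·b/(a+b) = 50.40·284/672.0 = 21.30 N·m; T_B = 29.10 N·m.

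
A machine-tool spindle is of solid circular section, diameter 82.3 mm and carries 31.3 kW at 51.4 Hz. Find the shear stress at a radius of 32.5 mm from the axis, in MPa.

ω = 2π·51.4 = 323.0 rad/s, so T = P/ω = 31.3×10³ / 323.0 = 96.92 N·m.
J = πd⁴/32 = π(0.0823)⁴/32 = 4.504×10^-6 m⁴.
Shear stress varies linearly with radius: τ = T·r/J = 96.92 × 0.0325 / 4.504×10^-6 = 6.993×10^5 Pa.

0.699 MPa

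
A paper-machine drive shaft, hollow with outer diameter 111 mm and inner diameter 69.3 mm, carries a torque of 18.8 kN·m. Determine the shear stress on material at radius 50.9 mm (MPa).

75.7 MPa

J = π(d_o⁴ − d_i⁴)/32 = π(0.111⁴ − 0.0693⁴)/32 = 1.264×10^-5 m⁴.
Shear stress varies linearly with radius: τ = T·r/J = 18800 × 0.0509 / 1.264×10^-5 = 7.571×10^7 Pa.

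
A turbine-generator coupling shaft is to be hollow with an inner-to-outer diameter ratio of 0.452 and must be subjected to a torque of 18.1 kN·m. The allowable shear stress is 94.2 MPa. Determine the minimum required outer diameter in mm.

For a hollow shaft with d_i/d_o = 0.452: τ_max = 16T/(π d_o³ (1−k⁴)), so d_o = [16T/(π τ_allow (1−k⁴))]^(1/3) = [16·18100/(π·9.42×10^7·0.9583)]^(1/3) = 0.1007 m.

101 mm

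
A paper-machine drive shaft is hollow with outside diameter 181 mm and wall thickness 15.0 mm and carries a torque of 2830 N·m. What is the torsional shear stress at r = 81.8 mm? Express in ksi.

J = π(d_o⁴ − d_i⁴)/32 = π(0.181⁴ − 0.151⁴)/32 = 5.433×10^-5 m⁴.
Shear stress varies linearly with radius: τ = T·r/J = 2830 × 0.0818 / 5.433×10^-5 = 4.261×10^6 Pa.

0.618 ksi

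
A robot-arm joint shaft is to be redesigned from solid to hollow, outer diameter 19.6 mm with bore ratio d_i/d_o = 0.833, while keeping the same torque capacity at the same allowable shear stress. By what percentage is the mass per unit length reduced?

Equal τ_max and T ⇒ the solid shaft needs d_s³ = d_o³(1−k⁴), so d_s = 19.6·(1−0.833⁴)^(1/3) = 15.75 mm.
Area ratio A_h/A_s = d_o²(1−k²)/d_s² = (1−k²)/(1−k⁴)^(2/3) = 0.4743.
Mass saving = 1 − 0.4743 = 52.6 %.

52.6 %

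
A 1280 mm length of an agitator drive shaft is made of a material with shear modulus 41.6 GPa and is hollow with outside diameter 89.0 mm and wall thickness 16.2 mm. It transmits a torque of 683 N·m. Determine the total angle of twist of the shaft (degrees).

J = π(d_o⁴ − d_i⁴)/32 = π(0.0890⁴ − 0.0566⁴)/32 = 5.152×10^-6 m⁴.
θ = T·L/(G·J) = 683.0 × 1.28 / (41.6×10⁹ × 5.152×10^-6) = 4.079×10^-3 rad.

0.234°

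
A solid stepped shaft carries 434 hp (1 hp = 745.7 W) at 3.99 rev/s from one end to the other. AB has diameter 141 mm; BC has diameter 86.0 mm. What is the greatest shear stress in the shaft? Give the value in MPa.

103 MPa

ω = 2π·3.99 = 25.07 rad/s, so T = P/ω = 434×745.7 / 25.07 = 12910 N·m.
Under the same torque, τ_max = 16T/(πd³) is largest where d is smallest — segment BC (d = 86.0 mm).
τ_max = 16·12910/(π·(0.0860)³) = 1.034×10^8 Pa.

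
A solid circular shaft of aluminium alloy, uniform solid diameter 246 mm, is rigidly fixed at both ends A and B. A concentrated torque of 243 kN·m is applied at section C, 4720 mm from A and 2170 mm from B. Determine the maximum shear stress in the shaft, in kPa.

With uniform GJ and both ends fixed, compatibility θ_AC = θ_CB gives T_A·a = T_B·b, together with T_A + T_B = T₀.
T_A = T₀·b/(a+b) = 243000·2170/6890 = 76530 N·m; T_B = 166500 N·m.
τ in each portion: τ_AC = 2.62×10^7 Pa, τ_CB = 5.70×10^7 Pa; maximum is in CB.
τ_max = T_CB·r/J = 166500·0.123/3.60×10^-4 = 5.695×10^7 Pa.

57000 kPa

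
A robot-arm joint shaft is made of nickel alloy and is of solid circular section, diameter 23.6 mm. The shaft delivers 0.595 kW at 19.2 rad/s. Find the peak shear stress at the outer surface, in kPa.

12000 kPa

ω = 19.2 rad/s, so T = P/ω = 0.595×10³ / 19.20 = 30.99 N·m.
J = πd⁴/32 = π(0.0236)⁴/32 = 3.045×10^-8 m⁴.
τ_max = T·r/J = 30.99 × 0.0118 / 3.045×10^-8 = 1.201×10^7 Pa.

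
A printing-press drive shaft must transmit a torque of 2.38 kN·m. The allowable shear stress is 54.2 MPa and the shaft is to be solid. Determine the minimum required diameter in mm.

For a solid shaft τ_max = 16T/(πd³), so d = (16T/(π τ_allow))^(1/3) = (16·2380/(π·5.42×10^7))^(1/3) = 0.06070 m.

60.7 mm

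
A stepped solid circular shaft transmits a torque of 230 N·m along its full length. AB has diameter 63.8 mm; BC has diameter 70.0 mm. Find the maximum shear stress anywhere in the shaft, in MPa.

Under the same torque, τ_max = 16T/(πd³) is largest where d is smallest — segment AB (d = 63.8 mm).
τ_max = 16·230.0/(π·(0.0638)³) = 4.511×10^6 Pa.

4.51 MPa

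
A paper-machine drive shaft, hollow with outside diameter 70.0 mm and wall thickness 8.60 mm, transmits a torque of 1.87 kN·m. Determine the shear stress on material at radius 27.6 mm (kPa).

32400 kPa

J = π(d_o⁴ − d_i⁴)/32 = π(0.0700⁴ − 0.0528⁴)/32 = 1.594×10^-6 m⁴.
Shear stress varies linearly with radius: τ = T·r/J = 1870 × 0.0276 / 1.594×10^-6 = 3.238×10^7 Pa.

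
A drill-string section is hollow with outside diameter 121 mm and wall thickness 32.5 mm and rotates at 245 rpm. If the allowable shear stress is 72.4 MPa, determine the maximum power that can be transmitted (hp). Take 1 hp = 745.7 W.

J = π(d_o⁴ − d_i⁴)/32 = π(0.121⁴ − 0.0560⁴)/32 = 2.008×10^-5 m⁴.
T_max = τ_allow·J/r = 7.24×10^7 × 2.008×10^-5 / 0.0605 = 24030 N·m.
ω = 2π·245/60 = 25.66 rad/s, so P_max = T_max·ω = 6.165×10^5 W.

827 hp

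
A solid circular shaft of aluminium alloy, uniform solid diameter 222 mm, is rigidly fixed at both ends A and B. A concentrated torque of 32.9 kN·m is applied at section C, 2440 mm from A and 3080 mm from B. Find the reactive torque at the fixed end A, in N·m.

18400 N·m

With uniform GJ and both ends fixed, compatibility θ_AC = θ_CB gives T_A·a = T_B·b, together with T_A + T_B = T₀.
T_A = T₀·b/(a+b) = 32900·3080/5520 = 18360 N·m; T_B = 14540 N·m.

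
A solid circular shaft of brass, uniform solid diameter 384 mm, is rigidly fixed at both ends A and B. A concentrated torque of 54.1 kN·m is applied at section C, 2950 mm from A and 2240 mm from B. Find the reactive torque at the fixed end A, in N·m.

23300 N·m

With uniform GJ and both ends fixed, compatibility θ_AC = θ_CB gives T_A·a = T_B·b, together with T_A + T_B = T₀.
T_A = T₀·b/(a+b) = 54100·2240/5190 = 23350 N·m; T_B = 30750 N·m.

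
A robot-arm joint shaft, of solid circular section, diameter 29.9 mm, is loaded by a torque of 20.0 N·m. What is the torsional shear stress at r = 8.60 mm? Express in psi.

318 psi

J = πd⁴/32 = π(0.0299)⁴/32 = 7.847×10^-8 m⁴.
Shear stress varies linearly with radius: τ = T·r/J = 20.00 × 0.00860 / 7.847×10^-8 = 2.192×10^6 Pa.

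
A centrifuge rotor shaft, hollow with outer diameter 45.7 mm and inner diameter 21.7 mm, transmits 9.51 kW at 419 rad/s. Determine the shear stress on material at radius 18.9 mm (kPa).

ω = 419 rad/s, so T = P/ω = 9.51×10³ / 419.0 = 22.70 N·m.
J = π(d_o⁴ − d_i⁴)/32 = π(0.0457⁴ − 0.0217⁴)/32 = 4.064×10^-7 m⁴.
Shear stress varies linearly with radius: τ = T·r/J = 22.70 × 0.0189 / 4.064×10^-7 = 1.055×10^6 Pa.

1060 kPa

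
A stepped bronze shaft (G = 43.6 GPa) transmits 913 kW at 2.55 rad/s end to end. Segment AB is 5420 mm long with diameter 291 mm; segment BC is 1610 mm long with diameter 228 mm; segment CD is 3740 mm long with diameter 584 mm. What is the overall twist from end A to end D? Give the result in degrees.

ω = 2.55 rad/s, so T = P/ω = 913×10³ / 2.550 = 358000 N·m.
J_AB = π(0.291)⁴/32 = 7.04×10^-4 m⁴; J_BC = π(0.228)⁴/32 = 2.65×10^-4 m⁴; J_CD = π(0.584)⁴/32 = 0.0114 m⁴.
θ = (T/G)·Σ L_i/J_i = (358000/43.6×10⁹)·(5.42/7.04×10^-4 + 1.61/2.65×10^-4 + 3.74/0.0114) = 0.1157 rad.

6.63°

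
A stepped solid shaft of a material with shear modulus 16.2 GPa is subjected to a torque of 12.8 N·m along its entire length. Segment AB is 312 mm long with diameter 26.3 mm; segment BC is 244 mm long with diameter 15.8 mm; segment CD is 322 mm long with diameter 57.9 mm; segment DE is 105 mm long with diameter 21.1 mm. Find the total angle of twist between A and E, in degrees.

J_AB = π(0.0263)⁴/32 = 4.70×10^-8 m⁴; J_BC = π(0.0158)⁴/32 = 6.12×10^-9 m⁴; J_CD = π(0.0579)⁴/32 = 1.10×10^-6 m⁴; J_DE = π(0.0211)⁴/32 = 1.95×10^-8 m⁴.
θ = (T/G)·Σ L_i/J_i = (12.80/16.2×10⁹)·(0.312/4.70×10^-8 + 0.244/6.12×10^-9 + 0.322/1.10×10^-6 + 0.105/1.95×10^-8) = 0.04125 rad.

2.36°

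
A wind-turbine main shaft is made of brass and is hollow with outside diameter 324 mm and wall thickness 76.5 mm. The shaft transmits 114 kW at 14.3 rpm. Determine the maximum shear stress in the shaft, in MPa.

12.4 MPa

ω = 2π·14.3/60 = 1.497 rad/s, so T = P/ω = 114×10³ / 1.497 = 76130 N·m.
J = π(d_o⁴ − d_i⁴)/32 = π(0.324⁴ − 0.171⁴)/32 = 9.979×10^-4 m⁴.
τ_max = T·r/J = 76130 × 0.162 / 9.979×10^-4 = 1.236×10^7 Pa.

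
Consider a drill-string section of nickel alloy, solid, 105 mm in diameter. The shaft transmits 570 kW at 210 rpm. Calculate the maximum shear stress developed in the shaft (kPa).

ω = 2π·210/60 = 21.99 rad/s, so T = P/ω = 570×10³ / 21.99 = 25920 N·m.
J = πd⁴/32 = π(0.105)⁴/32 = 1.193×10^-5 m⁴.
τ_max = T·r/J = 25920 × 0.0525 / 1.193×10^-5 = 1.140×10^8 Pa.

114000 kPa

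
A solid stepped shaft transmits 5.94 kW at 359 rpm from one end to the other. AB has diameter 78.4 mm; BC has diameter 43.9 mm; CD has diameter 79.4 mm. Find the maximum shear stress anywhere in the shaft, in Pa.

ω = 2π·359/60 = 37.59 rad/s, so T = P/ω = 5.94×10³ / 37.59 = 158.0 N·m.
Under the same torque, τ_max = 16T/(πd³) is largest where d is smallest — segment BC (d = 43.9 mm).
τ_max = 16·158.0/(π·(0.0439)³) = 9.511×10^6 Pa.

9.51e6 Pa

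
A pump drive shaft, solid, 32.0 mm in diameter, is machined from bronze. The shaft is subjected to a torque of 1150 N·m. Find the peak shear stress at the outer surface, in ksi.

J = πd⁴/32 = π(0.0320)⁴/32 = 1.029×10^-7 m⁴.
τ_max = T·r/J = 1150 × 0.0160 / 1.029×10^-7 = 1.787×10^8 Pa.

25.9 ksi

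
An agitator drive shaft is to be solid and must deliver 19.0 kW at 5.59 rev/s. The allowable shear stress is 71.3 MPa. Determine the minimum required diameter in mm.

ω = 2π·5.59 = 35.12 rad/s, so T = P/ω = 19.0×10³ / 35.12 = 541.0 N·m.
For a solid shaft τ_max = 16T/(πd³), so d = (16T/(π τ_allow))^(1/3) = (16·541.0/(π·7.13×10^7))^(1/3) = 0.03381 m.

33.8 mm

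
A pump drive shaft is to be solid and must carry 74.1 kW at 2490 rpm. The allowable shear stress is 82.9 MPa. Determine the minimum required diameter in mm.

25.9 mm

ω = 2π·2490/60 = 260.8 rad/s, so T = P/ω = 74.1×10³ / 260.8 = 284.2 N·m.
For a solid shaft τ_max = 16T/(πd³), so d = (16T/(π τ_allow))^(1/3) = (16·284.2/(π·8.29×10^7))^(1/3) = 0.02594 m.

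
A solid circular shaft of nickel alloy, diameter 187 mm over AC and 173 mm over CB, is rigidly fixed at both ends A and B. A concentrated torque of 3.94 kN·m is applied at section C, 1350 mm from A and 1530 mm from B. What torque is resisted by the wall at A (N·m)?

2390 N·m

Compatibility: T_A·a/J_AC = T_B·b/J_CB with T_A + T_B = T₀.
J_AC = 1.20×10^-4 m⁴, J_CB = 8.79×10^-5 m⁴, so T_A = T₀·(J_AC/a)/((J_AC/a)+(J_CB/b)) = 2393 N·m, T_B = 1547 N·m.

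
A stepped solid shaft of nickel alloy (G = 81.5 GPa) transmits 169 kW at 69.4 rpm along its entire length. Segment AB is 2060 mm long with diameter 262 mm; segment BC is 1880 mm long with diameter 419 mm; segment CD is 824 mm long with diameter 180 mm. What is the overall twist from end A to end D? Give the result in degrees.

ω = 2π·69.4/60 = 7.268 rad/s, so T = P/ω = 169×10³ / 7.268 = 23250 N·m.
J_AB = π(0.262)⁴/32 = 4.63×10^-4 m⁴; J_BC = π(0.419)⁴/32 = 3.03×10^-3 m⁴; J_CD = π(0.180)⁴/32 = 1.03×10^-4 m⁴.
θ = (T/G)·Σ L_i/J_i = (23250/81.5×10⁹)·(2.06/4.63×10^-4 + 1.88/3.03×10^-3 + 0.824/1.03×10^-4) = 3.729×10^-3 rad.

0.214°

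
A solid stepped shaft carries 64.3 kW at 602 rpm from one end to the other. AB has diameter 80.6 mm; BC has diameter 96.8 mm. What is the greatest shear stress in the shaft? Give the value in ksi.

ω = 2π·602/60 = 63.04 rad/s, so T = P/ω = 64.3×10³ / 63.04 = 1020 N·m.
Under the same torque, τ_max = 16T/(πd³) is largest where d is smallest — segment AB (d = 80.6 mm).
τ_max = 16·1020/(π·(0.0806)³) = 9.921×10^6 Pa.

1.44 ksi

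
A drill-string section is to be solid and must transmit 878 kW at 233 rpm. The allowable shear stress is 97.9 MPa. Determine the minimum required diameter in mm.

123 mm

ω = 2π·233/60 = 24.40 rad/s, so T = P/ω = 878×10³ / 24.40 = 35980 N·m.
For a solid shaft τ_max = 16T/(πd³), so d = (16T/(π τ_allow))^(1/3) = (16·35980/(π·9.79×10^7))^(1/3) = 0.1232 m.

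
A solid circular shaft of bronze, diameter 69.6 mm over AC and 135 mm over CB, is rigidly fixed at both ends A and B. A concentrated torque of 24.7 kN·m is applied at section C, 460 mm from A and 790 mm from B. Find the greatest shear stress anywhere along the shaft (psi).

6610 psi

Compatibility: T_A·a/J_AC = T_B·b/J_CB with T_A + T_B = T₀.
J_AC = 2.30×10^-6 m⁴, J_CB = 3.26×10^-5 m⁴, so T_A = T₀·(J_AC/a)/((J_AC/a)+(J_CB/b)) = 2673 N·m, T_B = 22030 N·m.
τ in each portion: τ_AC = 4.04×10^7 Pa, τ_CB = 4.56×10^7 Pa; maximum is in CB.
τ_max = T_CB·r/J = 22030·0.0675/3.26×10^-5 = 4.560×10^7 Pa.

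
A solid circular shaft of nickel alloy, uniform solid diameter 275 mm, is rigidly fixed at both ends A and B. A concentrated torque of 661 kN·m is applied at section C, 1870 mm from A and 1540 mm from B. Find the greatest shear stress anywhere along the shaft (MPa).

With uniform GJ and both ends fixed, compatibility θ_AC = θ_CB gives T_A·a = T_B·b, together with T_A + T_B = T₀.
T_A = T₀·b/(a+b) = 661000·1540/3410 = 298500 N·m; T_B = 362500 N·m.
τ in each portion: τ_AC = 7.31×10^7 Pa, τ_CB = 8.88×10^7 Pa; maximum is in CB.
τ_max = T_CB·r/J = 362500·0.138/5.61×10^-4 = 8.877×10^7 Pa.

88.8 MPa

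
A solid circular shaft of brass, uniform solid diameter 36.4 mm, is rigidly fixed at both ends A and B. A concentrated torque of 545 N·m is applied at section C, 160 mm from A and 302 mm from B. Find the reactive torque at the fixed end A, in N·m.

With uniform GJ and both ends fixed, compatibility θ_AC = θ_CB gives T_A·a = T_B·b, together with T_A + T_B = T₀.
T_A = T₀·b/(a+b) = 545.0·302/462.0 = 356.3 N·m; T_B = 188.7 N·m.

356 N·m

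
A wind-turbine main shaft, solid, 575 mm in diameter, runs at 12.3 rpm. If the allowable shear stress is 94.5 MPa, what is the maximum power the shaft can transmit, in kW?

4540 kW

J = πd⁴/32 = π(0.575)⁴/32 = 0.01073 m⁴.
T_max = τ_allow·J/r = 9.45×10^7 × 0.01073 / 0.287 = 3.527e6 N·m.
ω = 2π·12.3/60 = 1.288 rad/s, so P_max = T_max·ω = 4.544×10^6 W.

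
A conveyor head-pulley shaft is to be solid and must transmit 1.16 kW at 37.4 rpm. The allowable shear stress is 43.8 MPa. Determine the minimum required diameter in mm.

32.5 mm

ω = 2π·37.4/60 = 3.917 rad/s, so T = P/ω = 1.16×10³ / 3.917 = 296.2 N·m.
For a solid shaft τ_max = 16T/(πd³), so d = (16T/(π τ_allow))^(1/3) = (16·296.2/(π·4.38×10^7))^(1/3) = 0.03254 m.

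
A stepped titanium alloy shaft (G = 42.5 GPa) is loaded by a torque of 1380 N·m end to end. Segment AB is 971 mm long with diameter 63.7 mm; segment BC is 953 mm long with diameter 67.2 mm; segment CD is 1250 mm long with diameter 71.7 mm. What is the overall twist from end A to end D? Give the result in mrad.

J_AB = π(0.0637)⁴/32 = 1.62×10^-6 m⁴; J_BC = π(0.0672)⁴/32 = 2.00×10^-6 m⁴; J_CD = π(0.0717)⁴/32 = 2.59×10^-6 m⁴.
θ = (T/G)·Σ L_i/J_i = (1380/42.5×10⁹)·(0.971/1.62×10^-6 + 0.953/2.00×10^-6 + 1.25/2.59×10^-6) = 0.05060 rad.

50.6 mrad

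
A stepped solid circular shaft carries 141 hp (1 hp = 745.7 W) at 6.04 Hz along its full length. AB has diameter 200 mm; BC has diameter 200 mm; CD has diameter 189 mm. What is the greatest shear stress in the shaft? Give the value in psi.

303 psi

ω = 2π·6.04 = 37.95 rad/s, so T = P/ω = 141×745.7 / 37.95 = 2771 N·m.
Under the same torque, τ_max = 16T/(πd³) is largest where d is smallest — segment CD (d = 189 mm).
τ_max = 16·2771/(π·(0.189)³) = 2.090×10^6 Pa.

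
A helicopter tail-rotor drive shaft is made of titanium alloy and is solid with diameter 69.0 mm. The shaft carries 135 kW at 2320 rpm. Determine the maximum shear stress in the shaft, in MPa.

8.61 MPa

ω = 2π·2320/60 = 242.9 rad/s, so T = P/ω = 135×10³ / 242.9 = 555.7 N·m.
J = πd⁴/32 = π(0.0690)⁴/32 = 2.225×10^-6 m⁴.
τ_max = T·r/J = 555.7 × 0.0345 / 2.225×10^-6 = 8.615×10^6 Pa.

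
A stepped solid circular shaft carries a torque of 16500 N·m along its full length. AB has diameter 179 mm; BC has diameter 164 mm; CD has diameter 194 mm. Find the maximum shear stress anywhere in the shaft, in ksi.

2.76 ksi

Under the same torque, τ_max = 16T/(πd³) is largest where d is smallest — segment BC (d = 164 mm).
τ_max = 16·16500/(π·(0.164)³) = 1.905×10^7 Pa.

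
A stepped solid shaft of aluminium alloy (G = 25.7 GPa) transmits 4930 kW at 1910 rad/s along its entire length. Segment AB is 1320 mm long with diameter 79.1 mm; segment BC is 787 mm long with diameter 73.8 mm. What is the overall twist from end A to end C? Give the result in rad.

ω = 1910 rad/s, so T = P/ω = 4930×10³ / 1910 = 2581 N·m.
J_AB = π(0.0791)⁴/32 = 3.84×10^-6 m⁴; J_BC = π(0.0738)⁴/32 = 2.91×10^-6 m⁴.
θ = (T/G)·Σ L_i/J_i = (2581/25.7×10⁹)·(1.32/3.84×10^-6 + 0.787/2.91×10^-6) = 0.06164 rad.

0.0616 rad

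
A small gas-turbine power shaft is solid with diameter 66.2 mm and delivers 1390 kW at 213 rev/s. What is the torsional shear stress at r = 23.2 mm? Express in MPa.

12.8 MPa

ω = 2π·213 = 1338 rad/s, so T = P/ω = 1390×10³ / 1338 = 1039 N·m.
J = πd⁴/32 = π(0.0662)⁴/32 = 1.886×10^-6 m⁴.
Shear stress varies linearly with radius: τ = T·r/J = 1039 × 0.0232 / 1.886×10^-6 = 1.278×10^7 Pa.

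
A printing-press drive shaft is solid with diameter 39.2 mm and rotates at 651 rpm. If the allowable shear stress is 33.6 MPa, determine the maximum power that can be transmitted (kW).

27.1 kW

J = πd⁴/32 = π(0.0392)⁴/32 = 2.318×10^-7 m⁴.
T_max = τ_allow·J/r = 3.36×10^7 × 2.318×10^-7 / 0.0196 = 397.4 N·m.
ω = 2π·651/60 = 68.17 rad/s, so P_max = T_max·ω = 2.709×10^4 W.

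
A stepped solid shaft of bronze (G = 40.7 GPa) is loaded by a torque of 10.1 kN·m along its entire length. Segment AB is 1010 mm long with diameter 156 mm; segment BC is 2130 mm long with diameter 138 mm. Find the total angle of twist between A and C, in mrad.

19.2 mrad

J_AB = π(0.156)⁴/32 = 5.81×10^-5 m⁴; J_BC = π(0.138)⁴/32 = 3.56×10^-5 m⁴.
θ = (T/G)·Σ L_i/J_i = (10100/40.7×10⁹)·(1.01/5.81×10^-5 + 2.13/3.56×10^-5) = 0.01916 rad.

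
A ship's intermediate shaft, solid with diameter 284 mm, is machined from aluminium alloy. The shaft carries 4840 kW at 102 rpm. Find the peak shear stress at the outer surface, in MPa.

ω = 2π·102/60 = 10.68 rad/s, so T = P/ω = 4840×10³ / 10.68 = 453100 N·m.
J = πd⁴/32 = π(0.284)⁴/32 = 6.387×10^-4 m⁴.
τ_max = T·r/J = 453100 × 0.142 / 6.387×10^-4 = 1.007×10^8 Pa.

101 MPa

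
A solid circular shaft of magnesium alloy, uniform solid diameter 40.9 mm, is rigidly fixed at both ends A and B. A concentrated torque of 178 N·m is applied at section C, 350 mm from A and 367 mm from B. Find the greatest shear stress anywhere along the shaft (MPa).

6.78 MPa

With uniform GJ and both ends fixed, compatibility θ_AC = θ_CB gives T_A·a = T_B·b, together with T_A + T_B = T₀.
T_A = T₀·b/(a+b) = 178.0·367/717.0 = 91.11 N·m; T_B = 86.89 N·m.
τ in each portion: τ_AC = 6.78×10^6 Pa, τ_CB = 6.47×10^6 Pa; maximum is in AC.
τ_max = T_AC·r/J = 91.11·0.0204/2.75×10^-7 = 6.782×10^6 Pa.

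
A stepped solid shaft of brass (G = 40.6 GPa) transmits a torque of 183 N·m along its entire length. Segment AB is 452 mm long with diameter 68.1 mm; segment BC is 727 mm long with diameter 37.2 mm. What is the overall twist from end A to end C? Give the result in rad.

0.0184 rad

J_AB = π(0.0681)⁴/32 = 2.11×10^-6 m⁴; J_BC = π(0.0372)⁴/32 = 1.88×10^-7 m⁴.
θ = (T/G)·Σ L_i/J_i = (183.0/40.6×10⁹)·(0.452/2.11×10^-6 + 0.727/1.88×10^-7) = 0.01839 rad.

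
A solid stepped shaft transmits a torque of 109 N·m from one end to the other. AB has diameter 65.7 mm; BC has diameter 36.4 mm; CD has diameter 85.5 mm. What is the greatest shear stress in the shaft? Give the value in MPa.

Under the same torque, τ_max = 16T/(πd³) is largest where d is smallest — segment BC (d = 36.4 mm).
τ_max = 16·109.0/(π·(0.0364)³) = 1.151×10^7 Pa.

11.5 MPa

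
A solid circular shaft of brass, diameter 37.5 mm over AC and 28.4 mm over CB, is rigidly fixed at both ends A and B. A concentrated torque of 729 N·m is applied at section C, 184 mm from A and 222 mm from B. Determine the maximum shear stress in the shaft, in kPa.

Compatibility: T_A·a/J_AC = T_B·b/J_CB with T_A + T_B = T₀.
J_AC = 1.94×10^-7 m⁴, J_CB = 6.39×10^-8 m⁴, so T_A = T₀·(J_AC/a)/((J_AC/a)+(J_CB/b)) = 572.8 N·m, T_B = 156.2 N·m.
τ in each portion: τ_AC = 5.53×10^7 Pa, τ_CB = 3.47×10^7 Pa; maximum is in AC.
τ_max = T_AC·r/J = 572.8·0.0187/1.94×10^-7 = 5.532×10^7 Pa.

55300 kPa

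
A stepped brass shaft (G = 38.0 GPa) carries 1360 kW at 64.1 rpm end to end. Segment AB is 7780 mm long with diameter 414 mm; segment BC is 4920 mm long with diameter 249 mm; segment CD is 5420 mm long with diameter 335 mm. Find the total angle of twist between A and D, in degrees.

6.15°

ω = 2π·64.1/60 = 6.713 rad/s, so T = P/ω = 1360×10³ / 6.713 = 202600 N·m.
J_AB = π(0.414)⁴/32 = 2.88×10^-3 m⁴; J_BC = π(0.249)⁴/32 = 3.77×10^-4 m⁴; J_CD = π(0.335)⁴/32 = 1.24×10^-3 m⁴.
θ = (T/G)·Σ L_i/J_i = (202600/38.0×10⁹)·(7.78/2.88×10^-3 + 4.92/3.77×10^-4 + 5.42/1.24×10^-3) = 0.1073 rad.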